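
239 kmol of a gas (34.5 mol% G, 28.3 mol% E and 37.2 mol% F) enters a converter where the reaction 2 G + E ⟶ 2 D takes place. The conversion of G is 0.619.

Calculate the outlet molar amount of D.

51 kmol

G reacted = 0.619 × 82.45 = 51.04 kmol; ν_G = −2, so ξ = 51.04/2 = 25.52 kmol.
Outlet amounts (n = n₀ + ν ξ):
  G: 82.45 − 2(25.52) = 31.42
  E: 67.64 − 1(25.52) = 42.12
  D: 0 + 2(25.52) = 51.04
  F: 88.91 (inert)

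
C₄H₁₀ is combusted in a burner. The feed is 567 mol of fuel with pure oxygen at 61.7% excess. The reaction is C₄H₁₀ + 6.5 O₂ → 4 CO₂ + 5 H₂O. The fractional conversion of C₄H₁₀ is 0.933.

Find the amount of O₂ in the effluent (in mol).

Stoichiometric O₂ = 6.5 × 567 = 3686 mol; O₂ fed = 3686 × 1.617 = 5959 mol.
Fuel reacted = 0.933 × 567 → ξ = 529 mol.
Outlet (n = n₀ + ν ξ):
  C₄H₁₀: 567 − 1(529) = 37.99
  O₂: 5959 − 6.5(529) = 2521
  CO₂: 0 + 4(529) = 2116
  H₂O: 0 + 5(529) = 2645

2520 mol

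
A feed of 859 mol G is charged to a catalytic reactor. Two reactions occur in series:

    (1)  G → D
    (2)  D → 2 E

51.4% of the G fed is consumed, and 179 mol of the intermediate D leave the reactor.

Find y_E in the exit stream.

0.468

Conversion of G: G consumed = 1ξ₁ = 0.514 × 859 → ξ₁ = 441.5 mol.
D balance: n_D = 0 + 1ξ₁ − 1ξ₂ = 179 → ξ₂ = (1·441.5 − 179)/1 = 262.5 mol.
Outlet amounts (n = n₀ + Σ ν·ξ):
  G: 859 − 1(441.5) = 417.5
  D: 0 + 1(441.5) − 1(262.5) = 179
  E: 0 + 2(262.5) = 525.1
Total out = 1122 mol; y_E = 525.1 / 1122 = 0.4682.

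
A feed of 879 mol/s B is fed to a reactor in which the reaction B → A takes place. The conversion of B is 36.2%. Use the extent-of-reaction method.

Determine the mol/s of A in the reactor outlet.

B reacted = 0.362 × 879 = 318.2 mol/s; ν_B = −1, so ξ = 318.2/1 = 318.2 mol/s.
Outlet amounts (n = n₀ + ν ξ):
  B: 879 − 1(318.2) = 560.8
  A: 0 + 1(318.2) = 318.2

318 mol/s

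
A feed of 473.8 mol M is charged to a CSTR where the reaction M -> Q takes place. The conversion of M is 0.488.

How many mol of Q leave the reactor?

231 mol

M reacted = 0.488 × 473.8 = 231.2 mol; ν_M = −1, so ξ = 231.2/1 = 231.2 mol.
Outlet amounts (n = n₀ + ν ξ):
  M: 473.8 − 1(231.2) = 242.6
  Q: 0 + 1(231.2) = 231.2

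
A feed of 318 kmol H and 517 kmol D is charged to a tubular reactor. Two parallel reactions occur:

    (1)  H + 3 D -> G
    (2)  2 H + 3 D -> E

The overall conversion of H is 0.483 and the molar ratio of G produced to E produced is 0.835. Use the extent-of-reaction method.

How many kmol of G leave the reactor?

Conversion of H: H consumed = 0.483 × 318 = 153.6 kmol = 1ξ₁ + 2ξ₂.
Selectivity: 1ξ₁ / (1ξ₂) = 0.835 → ξ₁ = 0.835 ξ₂.
Substitute: (1·0.835 + 2) ξ₂ = 153.6 → ξ₂ = 54.18 kmol, ξ₁ = 45.24 kmol.
Outlet amounts (n = n₀ + Σ ν·ξ):
  H: 318 − 1(45.24) − 2(54.18) = 164.4
  D: 517 − 3(45.24) − 3(54.18) = 218.8
  G: 0 + 1(45.24) = 45.24
  E: 0 + 1(54.18) = 54.18

45.2 kmol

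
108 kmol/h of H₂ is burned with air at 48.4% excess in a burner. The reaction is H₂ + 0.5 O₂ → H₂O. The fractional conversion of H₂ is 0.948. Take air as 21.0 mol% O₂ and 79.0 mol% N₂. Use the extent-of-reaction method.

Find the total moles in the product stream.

Stoichiometric O₂ = 0.5 × 108 = 54 kmol/h; O₂ fed = 54 × 1.484 = 80.14 kmol/h.
N₂ fed = 80.14 × 79/21 = 301.5 kmol/h.
Fuel reacted = 0.948 × 108 → ξ = 102.4 kmol/h.
Outlet (n = n₀ + ν ξ):
  H₂: 108 − 1(102.4) = 5.616
  O₂: 80.14 − 0.5(102.4) = 28.94
  N₂: 301.5 (inert)
  H₂O: 0 + 1(102.4) = 102.4
Total out = 5.616 + 28.94 + 301.5 + 102.4 = 438.4 kmol/h.

438 kmol/h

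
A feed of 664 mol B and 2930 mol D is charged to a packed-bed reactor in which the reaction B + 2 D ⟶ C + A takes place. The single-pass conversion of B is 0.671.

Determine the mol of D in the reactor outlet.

B reacted = 0.671 × 664 = 445.5 mol; ν_B = −1, so ξ = 445.5/1 = 445.5 mol.
Outlet amounts (n = n₀ + ν ξ):
  B: 664 − 1(445.5) = 218.5
  D: 2930 − 2(445.5) = 2039
  C: 0 + 1(445.5) = 445.5
  A: 0 + 1(445.5) = 445.5

2040 mol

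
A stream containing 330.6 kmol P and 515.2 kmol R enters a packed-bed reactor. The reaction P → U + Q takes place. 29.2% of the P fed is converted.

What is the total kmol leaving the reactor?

P reacted = 0.292 × 330.6 = 96.54 kmol; ν_P = −1, so ξ = 96.54/1 = 96.54 kmol.
Outlet amounts (n = n₀ + ν ξ):
  P: 330.6 − 1(96.54) = 234.1
  U: 0 + 1(96.54) = 96.54
  Q: 0 + 1(96.54) = 96.54
  R: 515.2 (inert)
Total out = 234.1 + 96.54 + 96.54 + 515.2 = 942.3 kmol.

942 kmol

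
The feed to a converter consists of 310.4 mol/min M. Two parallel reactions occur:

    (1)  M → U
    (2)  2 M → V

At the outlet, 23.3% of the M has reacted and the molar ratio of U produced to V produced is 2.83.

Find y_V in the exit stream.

Conversion of M: M consumed = 0.233 × 310.4 = 72.32 mol/min = 1ξ₁ + 2ξ₂.
Selectivity: 1ξ₁ / (1ξ₂) = 2.83 → ξ₁ = 2.83 ξ₂.
Substitute: (1·2.83 + 2) ξ₂ = 72.32 → ξ₂ = 14.97 mol/min, ξ₁ = 42.38 mol/min.
Outlet amounts (n = n₀ + Σ ν·ξ):
  M: 310.4 − 1(42.38) − 2(14.97) = 238.1
  U: 0 + 1(42.38) = 42.38
  V: 0 + 1(14.97) = 14.97
Total out = 295.4 mol/min; y_V = 14.97 / 295.4 = 0.05069.

0.0507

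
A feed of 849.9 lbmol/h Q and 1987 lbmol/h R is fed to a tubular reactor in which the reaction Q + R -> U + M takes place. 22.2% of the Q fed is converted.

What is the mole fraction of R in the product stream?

0.634

Q reacted = 0.222 × 849.9 = 188.7 lbmol/h; ν_Q = −1, so ξ = 188.7/1 = 188.7 lbmol/h.
Outlet amounts (n = n₀ + ν ξ):
  Q: 849.9 − 1(188.7) = 661.2
  R: 1987 − 1(188.7) = 1798
  U: 0 + 1(188.7) = 188.7
  M: 0 + 1(188.7) = 188.7
Total out = 2837 lbmol/h; y_R = 1798 / 2837 = 0.6339.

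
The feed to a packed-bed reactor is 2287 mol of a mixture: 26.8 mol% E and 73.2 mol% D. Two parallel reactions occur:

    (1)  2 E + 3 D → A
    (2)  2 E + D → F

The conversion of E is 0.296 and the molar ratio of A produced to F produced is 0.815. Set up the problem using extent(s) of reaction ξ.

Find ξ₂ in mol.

Conversion of E: E consumed = 0.296 × 612.9 = 181.4 mol = 2ξ₁ + 2ξ₂.
Selectivity: 1ξ₁ / (1ξ₂) = 0.815 → ξ₁ = 0.815 ξ₂.
Substitute: (2·0.815 + 2) ξ₂ = 181.4 → ξ₂ = 49.98 mol, ξ₁ = 40.73 mol.
Outlet amounts (n = n₀ + Σ ν·ξ):
  E: 612.9 − 2(40.73) − 2(49.98) = 431.5
  D: 1674 − 3(40.73) − 1(49.98) = 1502
  A: 0 + 1(40.73) = 40.73
  F: 0 + 1(49.98) = 49.98

ξ₂ = 50 mol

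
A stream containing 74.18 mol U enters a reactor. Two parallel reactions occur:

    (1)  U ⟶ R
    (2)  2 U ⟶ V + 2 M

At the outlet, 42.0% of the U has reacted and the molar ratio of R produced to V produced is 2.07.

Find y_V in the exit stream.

Conversion of U: U consumed = 0.42 × 74.18 = 31.16 mol = 1ξ₁ + 2ξ₂.
Selectivity: 1ξ₁ / (1ξ₂) = 2.07 → ξ₁ = 2.07 ξ₂.
Substitute: (1·2.07 + 2) ξ₂ = 31.16 → ξ₂ = 7.655 mol, ξ₁ = 15.85 mol.
Outlet amounts (n = n₀ + Σ ν·ξ):
  U: 74.18 − 1(15.85) − 2(7.655) = 43.02
  R: 0 + 1(15.85) = 15.85
  V: 0 + 1(7.655) = 7.655
  M: 0 + 2(7.655) = 15.31
Total out = 81.83 mol; y_V = 7.655 / 81.83 = 0.09354.

0.0935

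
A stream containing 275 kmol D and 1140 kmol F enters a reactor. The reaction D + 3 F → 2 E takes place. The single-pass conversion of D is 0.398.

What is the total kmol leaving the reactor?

D reacted = 0.398 × 275 = 109.5 kmol; ν_D = −1, so ξ = 109.5/1 = 109.5 kmol.
Outlet amounts (n = n₀ + ν ξ):
  D: 275 − 1(109.5) = 165.6
  F: 1140 − 3(109.5) = 811.6
  E: 0 + 2(109.5) = 218.9
Total out = 165.6 + 811.6 + 218.9 = 1196 kmol.

1200 kmol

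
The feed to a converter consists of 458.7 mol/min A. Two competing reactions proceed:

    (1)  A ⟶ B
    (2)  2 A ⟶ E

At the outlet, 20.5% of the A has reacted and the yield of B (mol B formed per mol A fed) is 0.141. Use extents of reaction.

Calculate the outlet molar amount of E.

14.7 mol/min

Yield of B: 1ξ₁ / 458.7 = 0.141 → ξ₁ = 64.68 mol/min.
Conversion of A: 1ξ₁ + 2ξ₂ = 0.205 × 458.7 = 94.03 → ξ₂ = 14.68 mol/min.
Outlet amounts (n = n₀ + Σ ν·ξ):
  A: 458.7 − 1(64.68) − 2(14.68) = 364.7
  B: 0 + 1(64.68) = 64.68
  E: 0 + 1(14.68) = 14.68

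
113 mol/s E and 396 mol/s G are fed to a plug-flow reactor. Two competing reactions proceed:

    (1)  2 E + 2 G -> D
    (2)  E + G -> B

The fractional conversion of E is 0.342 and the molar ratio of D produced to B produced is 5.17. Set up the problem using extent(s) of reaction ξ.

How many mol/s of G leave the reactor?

Conversion of E: E consumed = 0.342 × 113 = 38.65 mol/s = 2ξ₁ + 1ξ₂.
Selectivity: 1ξ₁ / (1ξ₂) = 5.17 → ξ₁ = 5.17 ξ₂.
Substitute: (2·5.17 + 1) ξ₂ = 38.65 → ξ₂ = 3.408 mol/s, ξ₁ = 17.62 mol/s.
Outlet amounts (n = n₀ + Σ ν·ξ):
  E: 113 − 2(17.62) − 1(3.408) = 74.35
  G: 396 − 2(17.62) − 1(3.408) = 357.4
  D: 0 + 1(17.62) = 17.62
  B: 0 + 1(3.408) = 3.408

357 mol/s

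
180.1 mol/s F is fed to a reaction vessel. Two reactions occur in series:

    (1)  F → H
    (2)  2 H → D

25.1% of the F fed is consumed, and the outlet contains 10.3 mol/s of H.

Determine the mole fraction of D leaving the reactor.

0.107

Conversion of F: F consumed = 1ξ₁ = 0.251 × 180.1 → ξ₁ = 45.21 mol/s.
H balance: n_H = 0 + 1ξ₁ − 2ξ₂ = 10.3 → ξ₂ = (1·45.21 − 10.3)/2 = 17.45 mol/s.
Outlet amounts (n = n₀ + Σ ν·ξ):
  F: 180.1 − 1(45.21) = 134.9
  H: 0 + 1(45.21) − 2(17.45) = 10.3
  D: 0 + 1(17.45) = 17.45
Total out = 162.6 mol/s; y_D = 17.45 / 162.6 = 0.1073.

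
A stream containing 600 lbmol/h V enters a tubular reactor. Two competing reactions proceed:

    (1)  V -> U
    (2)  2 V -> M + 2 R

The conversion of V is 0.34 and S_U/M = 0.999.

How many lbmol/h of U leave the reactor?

68 lbmol/h

Conversion of V: V consumed = 0.34 × 600 = 204 lbmol/h = 1ξ₁ + 2ξ₂.
Selectivity: 1ξ₁ / (1ξ₂) = 0.999 → ξ₁ = 0.999 ξ₂.
Substitute: (1·0.999 + 2) ξ₂ = 204 → ξ₂ = 68.02 lbmol/h, ξ₁ = 67.95 lbmol/h.
Outlet amounts (n = n₀ + Σ ν·ξ):
  V: 600 − 1(67.95) − 2(68.02) = 396
  U: 0 + 1(67.95) = 67.95
  M: 0 + 1(68.02) = 68.02
  R: 0 + 2(68.02) = 136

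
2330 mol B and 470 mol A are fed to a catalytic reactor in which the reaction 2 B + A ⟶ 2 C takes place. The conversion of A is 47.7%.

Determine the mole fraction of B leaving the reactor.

0.73

A reacted = 0.477 × 470 = 224.2 mol; ν_A = −1, so ξ = 224.2/1 = 224.2 mol.
Outlet amounts (n = n₀ + ν ξ):
  B: 2330 − 2(224.2) = 1882
  A: 470 − 1(224.2) = 245.8
  C: 0 + 2(224.2) = 448.4
Total out = 2576 mol; y_B = 1882 / 2576 = 0.7305.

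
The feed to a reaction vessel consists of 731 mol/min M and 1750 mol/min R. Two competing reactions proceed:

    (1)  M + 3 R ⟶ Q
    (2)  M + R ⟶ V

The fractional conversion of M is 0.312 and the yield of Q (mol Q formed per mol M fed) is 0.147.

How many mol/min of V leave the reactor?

Yield of Q: 1ξ₁ / 731 = 0.147 → ξ₁ = 107.5 mol/min.
Conversion of M: 1ξ₁ + 1ξ₂ = 0.312 × 731 = 228.1 → ξ₂ = 120.6 mol/min.
Outlet amounts (n = n₀ + Σ ν·ξ):
  M: 731 − 1(107.5) − 1(120.6) = 502.9
  R: 1750 − 3(107.5) − 1(120.6) = 1307
  Q: 0 + 1(107.5) = 107.5
  V: 0 + 1(120.6) = 120.6

121 mol/min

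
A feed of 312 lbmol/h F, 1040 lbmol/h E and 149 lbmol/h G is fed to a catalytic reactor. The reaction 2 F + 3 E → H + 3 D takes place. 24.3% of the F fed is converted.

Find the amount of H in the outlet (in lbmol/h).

37.9 lbmol/h

F reacted = 0.243 × 312 = 75.82 lbmol/h; ν_F = −2, so ξ = 75.82/2 = 37.91 lbmol/h.
Outlet amounts (n = n₀ + ν ξ):
  F: 312 − 2(37.91) = 236.2
  E: 1040 − 3(37.91) = 926.3
  H: 0 + 1(37.91) = 37.91
  D: 0 + 3(37.91) = 113.7
  G: 149 (inert)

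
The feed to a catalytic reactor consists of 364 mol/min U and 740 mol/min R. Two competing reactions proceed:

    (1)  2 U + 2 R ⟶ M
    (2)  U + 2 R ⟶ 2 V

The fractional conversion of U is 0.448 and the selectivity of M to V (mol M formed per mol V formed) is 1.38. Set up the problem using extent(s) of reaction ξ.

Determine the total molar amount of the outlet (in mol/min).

872 mol/min

Conversion of U: U consumed = 0.448 × 364 = 163.1 mol/min = 2ξ₁ + 1ξ₂.
Selectivity: 1ξ₁ / (2ξ₂) = 1.38 → ξ₁ = 2.76 ξ₂.
Substitute: (2·2.76 + 1) ξ₂ = 163.1 → ξ₂ = 25.01 mol/min, ξ₁ = 69.03 mol/min.
Outlet amounts (n = n₀ + Σ ν·ξ):
  U: 364 − 2(69.03) − 1(25.01) = 200.9
  R: 740 − 2(69.03) − 2(25.01) = 551.9
  M: 0 + 1(69.03) = 69.03
  V: 0 + 2(25.01) = 50.02
Total out = 200.9 + 551.9 + 69.03 + 50.02 = 871.9 mol/min.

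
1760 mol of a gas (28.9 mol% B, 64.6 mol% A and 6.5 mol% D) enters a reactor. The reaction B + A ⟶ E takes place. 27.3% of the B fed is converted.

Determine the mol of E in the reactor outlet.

B reacted = 0.273 × 508.6 = 138.9 mol; ν_B = −1, so ξ = 138.9/1 = 138.9 mol.
Outlet amounts (n = n₀ + ν ξ):
  B: 508.6 − 1(138.9) = 369.8
  A: 1137 − 1(138.9) = 998.1
  E: 0 + 1(138.9) = 138.9
  D: 114.4 (inert)

139 mol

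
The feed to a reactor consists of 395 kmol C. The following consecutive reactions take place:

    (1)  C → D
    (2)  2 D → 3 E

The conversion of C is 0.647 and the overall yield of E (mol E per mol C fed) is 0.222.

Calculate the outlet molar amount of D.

Conversion of C: C consumed = 1ξ₁ = 0.647 × 395 → ξ₁ = 255.6 kmol.
Yield of E: 3ξ₂ / 395 = 0.222 → ξ₂ = 29.23 kmol.
Outlet amounts (n = n₀ + Σ ν·ξ):
  C: 395 − 1(255.6) = 139.4
  D: 0 + 1(255.6) − 2(29.23) = 197.1
  E: 0 + 3(29.23) = 87.69

197 kmol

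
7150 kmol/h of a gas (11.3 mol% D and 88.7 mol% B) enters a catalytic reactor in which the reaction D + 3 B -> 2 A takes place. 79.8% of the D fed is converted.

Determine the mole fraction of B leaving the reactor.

0.752

D reacted = 0.798 × 808 = 644.7 kmol/h; ν_D = −1, so ξ = 644.7/1 = 644.7 kmol/h.
Outlet amounts (n = n₀ + ν ξ):
  D: 808 − 1(644.7) = 163.2
  B: 6342 − 3(644.7) = 4408
  A: 0 + 2(644.7) = 1289
Total out = 5861 kmol/h; y_B = 4408 / 5861 = 0.7521.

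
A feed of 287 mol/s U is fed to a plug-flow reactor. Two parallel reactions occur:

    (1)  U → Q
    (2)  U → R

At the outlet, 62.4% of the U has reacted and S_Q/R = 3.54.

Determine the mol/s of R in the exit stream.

Conversion of U: U consumed = 0.624 × 287 = 179.1 mol/s = 1ξ₁ + 1ξ₂.
Selectivity: 1ξ₁ / (1ξ₂) = 3.54 → ξ₁ = 3.54 ξ₂.
Substitute: (1·3.54 + 1) ξ₂ = 179.1 → ξ₂ = 39.45 mol/s, ξ₁ = 139.6 mol/s.
Outlet amounts (n = n₀ + Σ ν·ξ):
  U: 287 − 1(139.6) − 1(39.45) = 107.9
  Q: 0 + 1(139.6) = 139.6
  R: 0 + 1(39.45) = 39.45

39.4 mol/s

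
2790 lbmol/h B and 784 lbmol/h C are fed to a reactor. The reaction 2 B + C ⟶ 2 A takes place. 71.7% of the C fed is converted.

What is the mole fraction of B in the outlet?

C reacted = 0.717 × 784 = 562.1 lbmol/h; ν_C = −1, so ξ = 562.1/1 = 562.1 lbmol/h.
Outlet amounts (n = n₀ + ν ξ):
  B: 2790 − 2(562.1) = 1666
  C: 784 − 1(562.1) = 221.9
  A: 0 + 2(562.1) = 1124
Total out = 3012 lbmol/h; y_B = 1666 / 3012 = 0.5531.

0.553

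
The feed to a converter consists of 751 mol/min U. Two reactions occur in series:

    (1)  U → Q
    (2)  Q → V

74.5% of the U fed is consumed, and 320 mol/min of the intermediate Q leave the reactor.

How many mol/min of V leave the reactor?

Conversion of U: U consumed = 1ξ₁ = 0.745 × 751 → ξ₁ = 559.5 mol/min.
Q balance: n_Q = 0 + 1ξ₁ − 1ξ₂ = 320 → ξ₂ = (1·559.5 − 320)/1 = 239.5 mol/min.
Outlet amounts (n = n₀ + Σ ν·ξ):
  U: 751 − 1(559.5) = 191.5
  Q: 0 + 1(559.5) − 1(239.5) = 320
  V: 0 + 1(239.5) = 239.5

239 mol/min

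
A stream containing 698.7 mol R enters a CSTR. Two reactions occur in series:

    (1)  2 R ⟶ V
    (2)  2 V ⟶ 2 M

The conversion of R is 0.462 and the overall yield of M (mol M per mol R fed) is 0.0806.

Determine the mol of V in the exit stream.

Conversion of R: R consumed = 2ξ₁ = 0.462 × 698.7 → ξ₁ = 161.4 mol.
Yield of M: 2ξ₂ / 698.7 = 0.0806 → ξ₂ = 28.16 mol.
Outlet amounts (n = n₀ + Σ ν·ξ):
  R: 698.7 − 2(161.4) = 375.9
  V: 0 + 1(161.4) − 2(28.16) = 105.1
  M: 0 + 2(28.16) = 56.32

105 mol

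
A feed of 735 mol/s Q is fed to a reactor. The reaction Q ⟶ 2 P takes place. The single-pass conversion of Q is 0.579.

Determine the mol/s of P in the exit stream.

851 mol/s

Q reacted = 0.579 × 735 = 425.6 mol/s; ν_Q = −1, so ξ = 425.6/1 = 425.6 mol/s.
Outlet amounts (n = n₀ + ν ξ):
  Q: 735 − 1(425.6) = 309.4
  P: 0 + 2(425.6) = 851.1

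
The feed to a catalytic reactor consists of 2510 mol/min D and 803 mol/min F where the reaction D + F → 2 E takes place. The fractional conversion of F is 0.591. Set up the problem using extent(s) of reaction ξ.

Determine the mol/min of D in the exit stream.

2040 mol/min

F reacted = 0.591 × 803 = 474.6 mol/min; ν_F = −1, so ξ = 474.6/1 = 474.6 mol/min.
Outlet amounts (n = n₀ + ν ξ):
  D: 2510 − 1(474.6) = 2035
  F: 803 − 1(474.6) = 328.4
  E: 0 + 2(474.6) = 949.1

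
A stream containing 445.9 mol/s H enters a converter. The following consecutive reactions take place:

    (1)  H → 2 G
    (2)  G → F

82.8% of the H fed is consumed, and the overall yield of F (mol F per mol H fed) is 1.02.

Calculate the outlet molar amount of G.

Conversion of H: H consumed = 1ξ₁ = 0.828 × 445.9 → ξ₁ = 369.2 mol/s.
Yield of F: 1ξ₂ / 445.9 = 1.02 → ξ₂ = 454.8 mol/s.
Outlet amounts (n = n₀ + Σ ν·ξ):
  H: 445.9 − 1(369.2) = 76.69
  G: 0 + 2(369.2) − 1(454.8) = 283.6
  F: 0 + 1(454.8) = 454.8

284 mol/s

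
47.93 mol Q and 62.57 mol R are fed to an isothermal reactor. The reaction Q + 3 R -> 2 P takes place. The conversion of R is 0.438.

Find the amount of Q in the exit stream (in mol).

38.8 mol

R reacted = 0.438 × 62.57 = 27.41 mol; ν_R = −3, so ξ = 27.41/3 = 9.135 mol.
Outlet amounts (n = n₀ + ν ξ):
  Q: 47.93 − 1(9.135) = 38.79
  R: 62.57 − 3(9.135) = 35.16
  P: 0 + 2(9.135) = 18.27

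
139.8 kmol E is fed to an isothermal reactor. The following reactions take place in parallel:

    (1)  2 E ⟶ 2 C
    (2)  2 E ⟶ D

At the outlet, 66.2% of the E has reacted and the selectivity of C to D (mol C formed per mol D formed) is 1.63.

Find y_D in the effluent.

Conversion of E: E consumed = 0.662 × 139.8 = 92.55 kmol = 2ξ₁ + 2ξ₂.
Selectivity: 2ξ₁ / (1ξ₂) = 1.63 → ξ₁ = 0.815 ξ₂.
Substitute: (2·0.815 + 2) ξ₂ = 92.55 → ξ₂ = 25.5 kmol, ξ₁ = 20.78 kmol.
Outlet amounts (n = n₀ + Σ ν·ξ):
  E: 139.8 − 2(20.78) − 2(25.5) = 47.25
  C: 0 + 2(20.78) = 41.56
  D: 0 + 1(25.5) = 25.5
Total out = 114.3 kmol; y_D = 25.5 / 114.3 = 0.223.

0.223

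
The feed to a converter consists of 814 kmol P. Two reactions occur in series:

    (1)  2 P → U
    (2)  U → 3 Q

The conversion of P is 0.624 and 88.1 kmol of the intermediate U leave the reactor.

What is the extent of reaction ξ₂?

ξ₂ = 166 kmol

Conversion of P: P consumed = 2ξ₁ = 0.624 × 814 → ξ₁ = 254 kmol.
U balance: n_U = 0 + 1ξ₁ − 1ξ₂ = 88.1 → ξ₂ = (1·254 − 88.1)/1 = 165.9 kmol.
Outlet amounts (n = n₀ + Σ ν·ξ):
  P: 814 − 2(254) = 306.1
  U: 0 + 1(254) − 1(165.9) = 88.1
  Q: 0 + 3(165.9) = 497.6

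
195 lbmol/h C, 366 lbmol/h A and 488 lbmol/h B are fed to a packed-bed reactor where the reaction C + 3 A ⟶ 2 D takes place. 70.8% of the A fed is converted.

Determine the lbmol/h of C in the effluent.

109 lbmol/h

A reacted = 0.708 × 366 = 259.1 lbmol/h; ν_A = −3, so ξ = 259.1/3 = 86.38 lbmol/h.
Outlet amounts (n = n₀ + ν ξ):
  C: 195 − 1(86.38) = 108.6
  A: 366 − 3(86.38) = 106.9
  D: 0 + 2(86.38) = 172.8
  B: 488 (inert)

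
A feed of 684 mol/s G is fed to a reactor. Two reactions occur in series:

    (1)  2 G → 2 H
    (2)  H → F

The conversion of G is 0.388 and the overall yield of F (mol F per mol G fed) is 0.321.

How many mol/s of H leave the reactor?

Conversion of G: G consumed = 2ξ₁ = 0.388 × 684 → ξ₁ = 132.7 mol/s.
Yield of F: 1ξ₂ / 684 = 0.321 → ξ₂ = 219.6 mol/s.
Outlet amounts (n = n₀ + Σ ν·ξ):
  G: 684 − 2(132.7) = 418.6
  H: 0 + 2(132.7) − 1(219.6) = 45.83
  F: 0 + 1(219.6) = 219.6

45.8 mol/s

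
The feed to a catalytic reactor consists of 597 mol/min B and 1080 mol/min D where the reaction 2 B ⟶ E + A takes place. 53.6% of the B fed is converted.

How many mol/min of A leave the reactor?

160 mol/min

B reacted = 0.536 × 597 = 320 mol/min; ν_B = −2, so ξ = 320/2 = 160 mol/min.
Outlet amounts (n = n₀ + ν ξ):
  B: 597 − 2(160) = 277
  E: 0 + 1(160) = 160
  A: 0 + 1(160) = 160
  D: 1080 (inert)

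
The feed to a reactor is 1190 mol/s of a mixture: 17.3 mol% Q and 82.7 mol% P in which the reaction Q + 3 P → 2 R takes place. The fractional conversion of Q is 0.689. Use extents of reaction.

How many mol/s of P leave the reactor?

559 mol/s

Q reacted = 0.689 × 205.9 = 141.8 mol/s; ν_Q = −1, so ξ = 141.8/1 = 141.8 mol/s.
Outlet amounts (n = n₀ + ν ξ):
  Q: 205.9 − 1(141.8) = 64.03
  P: 984.1 − 3(141.8) = 558.6
  R: 0 + 2(141.8) = 283.7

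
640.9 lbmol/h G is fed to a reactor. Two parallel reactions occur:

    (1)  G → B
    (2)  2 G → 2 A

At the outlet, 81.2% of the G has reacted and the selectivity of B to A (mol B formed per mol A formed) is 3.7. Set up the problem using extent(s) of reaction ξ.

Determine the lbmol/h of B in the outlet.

410 lbmol/h

Conversion of G: G consumed = 0.812 × 640.9 = 520.4 lbmol/h = 1ξ₁ + 2ξ₂.
Selectivity: 1ξ₁ / (2ξ₂) = 3.7 → ξ₁ = 7.4 ξ₂.
Substitute: (1·7.4 + 2) ξ₂ = 520.4 → ξ₂ = 55.36 lbmol/h, ξ₁ = 409.7 lbmol/h.
Outlet amounts (n = n₀ + Σ ν·ξ):
  G: 640.9 − 1(409.7) − 2(55.36) = 120.5
  B: 0 + 1(409.7) = 409.7
  A: 0 + 2(55.36) = 110.7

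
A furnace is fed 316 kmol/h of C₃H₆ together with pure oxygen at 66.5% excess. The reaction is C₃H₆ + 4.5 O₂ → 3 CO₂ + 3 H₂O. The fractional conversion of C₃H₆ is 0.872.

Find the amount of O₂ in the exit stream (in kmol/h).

1130 kmol/h

Stoichiometric O₂ = 4.5 × 316 = 1422 kmol/h; O₂ fed = 1422 × 1.665 = 2368 kmol/h.
Fuel reacted = 0.872 × 316 → ξ = 275.6 kmol/h.
Outlet (n = n₀ + ν ξ):
  C₃H₆: 316 − 1(275.6) = 40.45
  O₂: 2368 − 4.5(275.6) = 1128
  CO₂: 0 + 3(275.6) = 826.7
  H₂O: 0 + 3(275.6) = 826.7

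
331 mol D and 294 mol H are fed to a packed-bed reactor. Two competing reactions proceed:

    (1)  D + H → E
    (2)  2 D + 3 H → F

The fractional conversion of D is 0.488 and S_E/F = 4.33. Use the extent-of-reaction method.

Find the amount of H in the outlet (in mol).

Conversion of D: D consumed = 0.488 × 331 = 161.5 mol = 1ξ₁ + 2ξ₂.
Selectivity: 1ξ₁ / (1ξ₂) = 4.33 → ξ₁ = 4.33 ξ₂.
Substitute: (1·4.33 + 2) ξ₂ = 161.5 → ξ₂ = 25.52 mol, ξ₁ = 110.5 mol.
Outlet amounts (n = n₀ + Σ ν·ξ):
  D: 331 − 1(110.5) − 2(25.52) = 169.5
  H: 294 − 1(110.5) − 3(25.52) = 107
  E: 0 + 1(110.5) = 110.5
  F: 0 + 1(25.52) = 25.52

107 mol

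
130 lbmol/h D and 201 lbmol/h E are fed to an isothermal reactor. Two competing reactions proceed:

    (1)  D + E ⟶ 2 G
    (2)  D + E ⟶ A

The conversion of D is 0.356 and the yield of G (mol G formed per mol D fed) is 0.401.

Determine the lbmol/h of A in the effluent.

Yield of G: 2ξ₁ / 130 = 0.401 → ξ₁ = 26.07 lbmol/h.
Conversion of D: 1ξ₁ + 1ξ₂ = 0.356 × 130 = 46.28 → ξ₂ = 20.21 lbmol/h.
Outlet amounts (n = n₀ + Σ ν·ξ):
  D: 130 − 1(26.07) − 1(20.21) = 83.72
  E: 201 − 1(26.07) − 1(20.21) = 154.7
  G: 0 + 2(26.07) = 52.13
  A: 0 + 1(20.21) = 20.21

20.2 lbmol/h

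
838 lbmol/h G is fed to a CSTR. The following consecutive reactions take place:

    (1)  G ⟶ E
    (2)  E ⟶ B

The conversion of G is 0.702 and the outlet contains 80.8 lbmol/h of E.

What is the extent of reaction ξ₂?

ξ₂ = 507 lbmol/h

Conversion of G: G consumed = 1ξ₁ = 0.702 × 838 → ξ₁ = 588.3 lbmol/h.
E balance: n_E = 0 + 1ξ₁ − 1ξ₂ = 80.8 → ξ₂ = (1·588.3 − 80.8)/1 = 507.5 lbmol/h.
Outlet amounts (n = n₀ + Σ ν·ξ):
  G: 838 − 1(588.3) = 249.7
  E: 0 + 1(588.3) − 1(507.5) = 80.8
  B: 0 + 1(507.5) = 507.5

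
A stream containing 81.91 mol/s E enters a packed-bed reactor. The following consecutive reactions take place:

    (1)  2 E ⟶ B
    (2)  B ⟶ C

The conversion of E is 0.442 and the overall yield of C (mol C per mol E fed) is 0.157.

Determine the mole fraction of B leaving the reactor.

Conversion of E: E consumed = 2ξ₁ = 0.442 × 81.91 → ξ₁ = 18.1 mol/s.
Yield of C: 1ξ₂ / 81.91 = 0.157 → ξ₂ = 12.86 mol/s.
Outlet amounts (n = n₀ + Σ ν·ξ):
  E: 81.91 − 2(18.1) = 45.71
  B: 0 + 1(18.1) − 1(12.86) = 5.242
  C: 0 + 1(12.86) = 12.86
Total out = 63.81 mol/s; y_B = 5.242 / 63.81 = 0.08216.

0.0822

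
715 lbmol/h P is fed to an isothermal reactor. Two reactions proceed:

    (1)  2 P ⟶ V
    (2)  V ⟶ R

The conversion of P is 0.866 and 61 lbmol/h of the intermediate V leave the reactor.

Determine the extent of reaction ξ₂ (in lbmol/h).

ξ₂ = 249 lbmol/h

Conversion of P: P consumed = 2ξ₁ = 0.866 × 715 → ξ₁ = 309.6 lbmol/h.
V balance: n_V = 0 + 1ξ₁ − 1ξ₂ = 61 → ξ₂ = (1·309.6 − 61)/1 = 248.6 lbmol/h.
Outlet amounts (n = n₀ + Σ ν·ξ):
  P: 715 − 2(309.6) = 95.81
  V: 0 + 1(309.6) − 1(248.6) = 61
  R: 0 + 1(248.6) = 248.6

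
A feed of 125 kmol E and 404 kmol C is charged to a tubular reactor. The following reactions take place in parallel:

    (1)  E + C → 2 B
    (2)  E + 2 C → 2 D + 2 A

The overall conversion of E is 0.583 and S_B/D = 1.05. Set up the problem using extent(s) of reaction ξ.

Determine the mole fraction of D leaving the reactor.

0.126

Conversion of E: E consumed = 0.583 × 125 = 72.88 kmol = 1ξ₁ + 1ξ₂.
Selectivity: 2ξ₁ / (2ξ₂) = 1.05 → ξ₁ = 1.05 ξ₂.
Substitute: (1·1.05 + 1) ξ₂ = 72.88 → ξ₂ = 35.55 kmol, ξ₁ = 37.33 kmol.
Outlet amounts (n = n₀ + Σ ν·ξ):
  E: 125 − 1(37.33) − 1(35.55) = 52.12
  C: 404 − 1(37.33) − 2(35.55) = 295.6
  B: 0 + 2(37.33) = 74.65
  D: 0 + 2(35.55) = 71.1
  A: 0 + 2(35.55) = 71.1
Total out = 564.5 kmol; y_D = 71.1 / 564.5 = 0.1259.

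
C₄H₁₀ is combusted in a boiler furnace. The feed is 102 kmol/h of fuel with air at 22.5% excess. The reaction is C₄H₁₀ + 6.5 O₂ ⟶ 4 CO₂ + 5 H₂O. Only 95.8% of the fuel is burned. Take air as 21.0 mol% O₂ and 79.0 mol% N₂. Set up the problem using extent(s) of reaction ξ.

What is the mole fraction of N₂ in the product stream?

0.742

Stoichiometric O₂ = 6.5 × 102 = 663 kmol/h; O₂ fed = 663 × 1.225 = 812.2 kmol/h.
N₂ fed = 812.2 × 79/21 = 3055 kmol/h.
Fuel reacted = 0.958 × 102 → ξ = 97.72 kmol/h.
Outlet (n = n₀ + ν ξ):
  C₄H₁₀: 102 − 1(97.72) = 4.284
  O₂: 812.2 − 6.5(97.72) = 177
  N₂: 3055 (inert)
  CO₂: 0 + 4(97.72) = 390.9
  H₂O: 0 + 5(97.72) = 488.6
Total out = 4116 kmol/h; y_N₂ = 3055 / 4116 = 0.7423.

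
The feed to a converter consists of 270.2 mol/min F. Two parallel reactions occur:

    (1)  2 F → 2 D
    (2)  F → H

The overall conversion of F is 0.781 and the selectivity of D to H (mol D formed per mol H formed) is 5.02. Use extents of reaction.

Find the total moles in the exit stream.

Conversion of F: F consumed = 0.781 × 270.2 = 211 mol/min = 2ξ₁ + 1ξ₂.
Selectivity: 2ξ₁ / (1ξ₂) = 5.02 → ξ₁ = 2.51 ξ₂.
Substitute: (2·2.51 + 1) ξ₂ = 211 → ξ₂ = 35.05 mol/min, ξ₁ = 87.99 mol/min.
Outlet amounts (n = n₀ + Σ ν·ξ):
  F: 270.2 − 2(87.99) − 1(35.05) = 59.17
  D: 0 + 2(87.99) = 176
  H: 0 + 1(35.05) = 35.05
Total out = 59.17 + 176 + 35.05 = 270.2 mol/min.

270 mol/min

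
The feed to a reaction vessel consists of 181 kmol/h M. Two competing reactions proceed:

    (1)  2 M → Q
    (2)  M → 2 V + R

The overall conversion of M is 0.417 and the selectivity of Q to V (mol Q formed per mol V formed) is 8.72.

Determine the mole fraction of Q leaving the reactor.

Conversion of M: M consumed = 0.417 × 181 = 75.48 kmol/h = 2ξ₁ + 1ξ₂.
Selectivity: 1ξ₁ / (2ξ₂) = 8.72 → ξ₁ = 17.44 ξ₂.
Substitute: (2·17.44 + 1) ξ₂ = 75.48 → ξ₂ = 2.104 kmol/h, ξ₁ = 36.69 kmol/h.
Outlet amounts (n = n₀ + Σ ν·ξ):
  M: 181 − 2(36.69) − 1(2.104) = 105.5
  Q: 0 + 1(36.69) = 36.69
  V: 0 + 2(2.104) = 4.207
  R: 0 + 1(2.104) = 2.104
Total out = 148.5 kmol/h; y_Q = 36.69 / 148.5 = 0.247.

0.247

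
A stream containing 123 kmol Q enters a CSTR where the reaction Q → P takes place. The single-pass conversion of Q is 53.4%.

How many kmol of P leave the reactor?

65.7 kmol

Q reacted = 0.534 × 123 = 65.68 kmol; ν_Q = −1, so ξ = 65.68/1 = 65.68 kmol.
Outlet amounts (n = n₀ + ν ξ):
  Q: 123 − 1(65.68) = 57.32
  P: 0 + 1(65.68) = 65.68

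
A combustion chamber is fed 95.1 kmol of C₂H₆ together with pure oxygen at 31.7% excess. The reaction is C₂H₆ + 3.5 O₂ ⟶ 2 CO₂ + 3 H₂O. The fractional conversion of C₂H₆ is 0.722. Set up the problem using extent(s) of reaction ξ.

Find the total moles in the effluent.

Stoichiometric O₂ = 3.5 × 95.1 = 332.8 kmol; O₂ fed = 332.8 × 1.317 = 438.4 kmol.
Fuel reacted = 0.722 × 95.1 → ξ = 68.66 kmol.
Outlet (n = n₀ + ν ξ):
  C₂H₆: 95.1 − 1(68.66) = 26.44
  O₂: 438.4 − 3.5(68.66) = 198
  CO₂: 0 + 2(68.66) = 137.3
  H₂O: 0 + 3(68.66) = 206
Total out = 26.44 + 198 + 137.3 + 206 = 567.8 kmol.

568 kmol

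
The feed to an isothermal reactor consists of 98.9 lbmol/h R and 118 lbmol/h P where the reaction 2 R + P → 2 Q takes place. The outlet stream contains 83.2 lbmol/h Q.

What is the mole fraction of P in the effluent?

For Q: n = n₀ + 2ξ → 83.2 = 0 + 2ξ, giving ξ = 41.6 lbmol/h.
Outlet amounts (n = n₀ + ν ξ):
  R: 98.9 − 2(41.6) = 15.7
  P: 118 − 1(41.6) = 76.4
  Q: 0 + 2(41.6) = 83.2
Total out = 175.3 lbmol/h; y_P = 76.4 / 175.3 = 0.4358.

0.436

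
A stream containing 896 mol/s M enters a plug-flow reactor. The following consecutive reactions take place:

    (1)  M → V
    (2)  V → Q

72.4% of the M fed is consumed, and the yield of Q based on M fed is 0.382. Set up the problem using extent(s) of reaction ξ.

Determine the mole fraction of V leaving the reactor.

Conversion of M: M consumed = 1ξ₁ = 0.724 × 896 → ξ₁ = 648.7 mol/s.
Yield of Q: 1ξ₂ / 896 = 0.382 → ξ₂ = 342.3 mol/s.
Outlet amounts (n = n₀ + Σ ν·ξ):
  M: 896 − 1(648.7) = 247.3
  V: 0 + 1(648.7) − 1(342.3) = 306.4
  Q: 0 + 1(342.3) = 342.3
Total out = 896 mol/s; y_V = 306.4 / 896 = 0.342.

0.342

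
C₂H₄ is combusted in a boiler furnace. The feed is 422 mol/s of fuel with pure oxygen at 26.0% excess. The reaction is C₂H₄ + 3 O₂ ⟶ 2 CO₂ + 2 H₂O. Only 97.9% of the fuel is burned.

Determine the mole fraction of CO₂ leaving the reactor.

Stoichiometric O₂ = 3 × 422 = 1266 mol/s; O₂ fed = 1266 × 1.260 = 1595 mol/s.
Fuel reacted = 0.979 × 422 → ξ = 413.1 mol/s.
Outlet (n = n₀ + ν ξ):
  C₂H₄: 422 − 1(413.1) = 8.862
  O₂: 1595 − 3(413.1) = 355.7
  CO₂: 0 + 2(413.1) = 826.3
  H₂O: 0 + 2(413.1) = 826.3
Total out = 2017 mol/s; y_CO₂ = 826.3 / 2017 = 0.4096.

0.41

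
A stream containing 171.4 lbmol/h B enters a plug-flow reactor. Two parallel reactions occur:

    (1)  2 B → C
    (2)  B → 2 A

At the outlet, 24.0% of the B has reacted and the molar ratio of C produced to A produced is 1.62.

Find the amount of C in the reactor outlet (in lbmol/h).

Conversion of B: B consumed = 0.24 × 171.4 = 41.14 lbmol/h = 2ξ₁ + 1ξ₂.
Selectivity: 1ξ₁ / (2ξ₂) = 1.62 → ξ₁ = 3.24 ξ₂.
Substitute: (2·3.24 + 1) ξ₂ = 41.14 → ξ₂ = 5.499 lbmol/h, ξ₁ = 17.82 lbmol/h.
Outlet amounts (n = n₀ + Σ ν·ξ):
  B: 171.4 − 2(17.82) − 1(5.499) = 130.3
  C: 0 + 1(17.82) = 17.82
  A: 0 + 2(5.499) = 11

17.8 lbmol/h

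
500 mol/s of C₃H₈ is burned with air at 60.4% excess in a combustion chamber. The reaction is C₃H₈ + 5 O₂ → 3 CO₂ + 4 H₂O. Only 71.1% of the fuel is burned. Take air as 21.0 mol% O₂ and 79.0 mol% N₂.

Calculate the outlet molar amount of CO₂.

1070 mol/s

Stoichiometric O₂ = 5 × 500 = 2500 mol/s; O₂ fed = 2500 × 1.604 = 4010 mol/s.
N₂ fed = 4010 × 79/21 = 15090 mol/s.
Fuel reacted = 0.711 × 500 → ξ = 355.5 mol/s.
Outlet (n = n₀ + ν ξ):
  C₃H₈: 500 − 1(355.5) = 144.5
  O₂: 4010 − 5(355.5) = 2233
  N₂: 15090 (inert)
  CO₂: 0 + 3(355.5) = 1066
  H₂O: 0 + 4(355.5) = 1422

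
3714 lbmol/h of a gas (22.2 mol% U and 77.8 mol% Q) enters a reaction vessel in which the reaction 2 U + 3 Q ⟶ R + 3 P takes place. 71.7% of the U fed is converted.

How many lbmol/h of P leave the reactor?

887 lbmol/h

U reacted = 0.717 × 824.5 = 591.2 lbmol/h; ν_U = −2, so ξ = 591.2/2 = 295.6 lbmol/h.
Outlet amounts (n = n₀ + ν ξ):
  U: 824.5 − 2(295.6) = 233.3
  Q: 2889 − 3(295.6) = 2003
  R: 0 + 1(295.6) = 295.6
  P: 0 + 3(295.6) = 886.8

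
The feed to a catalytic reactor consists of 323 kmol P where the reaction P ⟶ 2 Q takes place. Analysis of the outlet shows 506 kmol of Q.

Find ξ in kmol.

For Q: n = n₀ + 2ξ → 506 = 0 + 2ξ, giving ξ = 253 kmol.
Outlet amounts (n = n₀ + ν ξ):
  P: 323 − 1(253) = 70
  Q: 0 + 2(253) = 506

ξ = 253 kmol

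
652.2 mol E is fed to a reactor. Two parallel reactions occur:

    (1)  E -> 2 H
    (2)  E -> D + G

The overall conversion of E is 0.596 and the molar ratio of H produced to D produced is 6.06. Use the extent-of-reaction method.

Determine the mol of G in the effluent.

96.5 mol

Conversion of E: E consumed = 0.596 × 652.2 = 388.7 mol = 1ξ₁ + 1ξ₂.
Selectivity: 2ξ₁ / (1ξ₂) = 6.06 → ξ₁ = 3.03 ξ₂.
Substitute: (1·3.03 + 1) ξ₂ = 388.7 → ξ₂ = 96.45 mol, ξ₁ = 292.3 mol.
Outlet amounts (n = n₀ + Σ ν·ξ):
  E: 652.2 − 1(292.3) − 1(96.45) = 263.5
  H: 0 + 2(292.3) = 584.5
  D: 0 + 1(96.45) = 96.45
  G: 0 + 1(96.45) = 96.45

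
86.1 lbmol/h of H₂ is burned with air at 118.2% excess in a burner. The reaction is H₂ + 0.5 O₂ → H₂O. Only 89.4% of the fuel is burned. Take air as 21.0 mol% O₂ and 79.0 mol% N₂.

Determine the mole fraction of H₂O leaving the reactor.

0.156

Stoichiometric O₂ = 0.5 × 86.1 = 43.05 lbmol/h; O₂ fed = 43.05 × 2.182 = 93.94 lbmol/h.
N₂ fed = 93.94 × 79/21 = 353.4 lbmol/h.
Fuel reacted = 0.894 × 86.1 → ξ = 76.97 lbmol/h.
Outlet (n = n₀ + ν ξ):
  H₂: 86.1 − 1(76.97) = 9.127
  O₂: 93.94 − 0.5(76.97) = 55.45
  N₂: 353.4 (inert)
  H₂O: 0 + 1(76.97) = 76.97
Total out = 494.9 lbmol/h; y_H₂O = 76.97 / 494.9 = 0.1555.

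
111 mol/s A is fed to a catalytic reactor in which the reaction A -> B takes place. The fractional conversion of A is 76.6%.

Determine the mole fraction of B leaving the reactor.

A reacted = 0.766 × 111 = 85.03 mol/s; ν_A = −1, so ξ = 85.03/1 = 85.03 mol/s.
Outlet amounts (n = n₀ + ν ξ):
  A: 111 − 1(85.03) = 25.97
  B: 0 + 1(85.03) = 85.03
Total out = 111 mol/s; y_B = 85.03 / 111 = 0.766.

0.766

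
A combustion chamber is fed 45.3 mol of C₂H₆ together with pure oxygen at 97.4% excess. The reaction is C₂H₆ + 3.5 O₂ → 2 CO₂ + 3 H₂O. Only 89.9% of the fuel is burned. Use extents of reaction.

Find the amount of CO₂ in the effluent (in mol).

Stoichiometric O₂ = 3.5 × 45.3 = 158.5 mol; O₂ fed = 158.5 × 1.974 = 313 mol.
Fuel reacted = 0.899 × 45.3 → ξ = 40.72 mol.
Outlet (n = n₀ + ν ξ):
  C₂H₆: 45.3 − 1(40.72) = 4.575
  O₂: 313 − 3.5(40.72) = 170.4
  CO₂: 0 + 2(40.72) = 81.45
  H₂O: 0 + 3(40.72) = 122.2

81.4 mol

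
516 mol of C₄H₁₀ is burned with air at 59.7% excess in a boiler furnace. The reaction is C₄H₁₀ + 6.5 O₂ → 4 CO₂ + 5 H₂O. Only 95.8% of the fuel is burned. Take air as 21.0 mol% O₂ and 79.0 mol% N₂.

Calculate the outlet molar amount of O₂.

Stoichiometric O₂ = 6.5 × 516 = 3354 mol; O₂ fed = 3354 × 1.597 = 5356 mol.
N₂ fed = 5356 × 79/21 = 20150 mol.
Fuel reacted = 0.958 × 516 → ξ = 494.3 mol.
Outlet (n = n₀ + ν ξ):
  C₄H₁₀: 516 − 1(494.3) = 21.67
  O₂: 5356 − 6.5(494.3) = 2143
  N₂: 20150 (inert)
  CO₂: 0 + 4(494.3) = 1977
  H₂O: 0 + 5(494.3) = 2472

2140 mol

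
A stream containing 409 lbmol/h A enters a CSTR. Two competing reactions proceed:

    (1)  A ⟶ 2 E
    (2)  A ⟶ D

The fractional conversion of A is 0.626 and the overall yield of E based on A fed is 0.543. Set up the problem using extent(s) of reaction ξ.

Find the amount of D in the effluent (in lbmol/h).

145 lbmol/h

Yield of E: 2ξ₁ / 409 = 0.543 → ξ₁ = 111 lbmol/h.
Conversion of A: 1ξ₁ + 1ξ₂ = 0.626 × 409 = 256 → ξ₂ = 145 lbmol/h.
Outlet amounts (n = n₀ + Σ ν·ξ):
  A: 409 − 1(111) − 1(145) = 153
  E: 0 + 2(111) = 222.1
  D: 0 + 1(145) = 145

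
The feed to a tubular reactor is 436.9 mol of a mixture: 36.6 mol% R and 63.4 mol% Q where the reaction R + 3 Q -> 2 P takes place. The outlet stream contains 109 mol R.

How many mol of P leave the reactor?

For R: n = n₀ − 1ξ → 109 = 159.9 − 1ξ, giving ξ = 50.91 mol.
Outlet amounts (n = n₀ + ν ξ):
  R: 159.9 − 1(50.91) = 109
  Q: 277 − 3(50.91) = 124.3
  P: 0 + 2(50.91) = 101.8

102 mol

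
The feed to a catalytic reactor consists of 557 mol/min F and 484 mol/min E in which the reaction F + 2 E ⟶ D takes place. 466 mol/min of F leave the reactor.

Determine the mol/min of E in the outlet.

For F: n = n₀ − 1ξ → 466 = 557 − 1ξ, giving ξ = 91 mol/min.
Outlet amounts (n = n₀ + ν ξ):
  F: 557 − 1(91) = 466
  E: 484 − 2(91) = 302
  D: 0 + 1(91) = 91

302 mol/min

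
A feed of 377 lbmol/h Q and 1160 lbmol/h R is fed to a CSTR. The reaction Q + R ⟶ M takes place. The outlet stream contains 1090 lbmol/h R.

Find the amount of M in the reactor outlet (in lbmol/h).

70 lbmol/h

For R: n = n₀ − 1ξ → 1090 = 1160 − 1ξ, giving ξ = 70 lbmol/h.
Outlet amounts (n = n₀ + ν ξ):
  Q: 377 − 1(70) = 307
  R: 1160 − 1(70) = 1090
  M: 0 + 1(70) = 70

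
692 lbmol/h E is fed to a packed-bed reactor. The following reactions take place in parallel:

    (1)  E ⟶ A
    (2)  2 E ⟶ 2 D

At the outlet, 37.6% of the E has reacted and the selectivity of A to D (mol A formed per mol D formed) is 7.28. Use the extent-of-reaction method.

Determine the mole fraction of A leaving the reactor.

0.331

Conversion of E: E consumed = 0.376 × 692 = 260.2 lbmol/h = 1ξ₁ + 2ξ₂.
Selectivity: 1ξ₁ / (2ξ₂) = 7.28 → ξ₁ = 14.56 ξ₂.
Substitute: (1·14.56 + 2) ξ₂ = 260.2 → ξ₂ = 15.71 lbmol/h, ξ₁ = 228.8 lbmol/h.
Outlet amounts (n = n₀ + Σ ν·ξ):
  E: 692 − 1(228.8) − 2(15.71) = 431.8
  A: 0 + 1(228.8) = 228.8
  D: 0 + 2(15.71) = 31.42
Total out = 692 lbmol/h; y_A = 228.8 / 692 = 0.3306.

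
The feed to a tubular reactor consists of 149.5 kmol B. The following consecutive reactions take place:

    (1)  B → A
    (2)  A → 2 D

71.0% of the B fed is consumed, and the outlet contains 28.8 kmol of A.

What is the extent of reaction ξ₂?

ξ₂ = 77.3 kmol

Conversion of B: B consumed = 1ξ₁ = 0.71 × 149.5 → ξ₁ = 106.1 kmol.
A balance: n_A = 0 + 1ξ₁ − 1ξ₂ = 28.8 → ξ₂ = (1·106.1 − 28.8)/1 = 77.34 kmol.
Outlet amounts (n = n₀ + Σ ν·ξ):
  B: 149.5 − 1(106.1) = 43.36
  A: 0 + 1(106.1) − 1(77.34) = 28.8
  D: 0 + 2(77.34) = 154.7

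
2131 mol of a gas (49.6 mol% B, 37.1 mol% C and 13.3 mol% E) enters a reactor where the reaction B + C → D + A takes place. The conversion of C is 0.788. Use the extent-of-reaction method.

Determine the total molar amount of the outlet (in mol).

C reacted = 0.788 × 790.6 = 623 mol; ν_C = −1, so ξ = 623/1 = 623 mol.
Outlet amounts (n = n₀ + ν ξ):
  B: 1057 − 1(623) = 434
  C: 790.6 − 1(623) = 167.6
  D: 0 + 1(623) = 623
  A: 0 + 1(623) = 623
  E: 283.4 (inert)
Total out = 434 + 167.6 + 623 + 623 + 283.4 = 2131 mol.

2130 mol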